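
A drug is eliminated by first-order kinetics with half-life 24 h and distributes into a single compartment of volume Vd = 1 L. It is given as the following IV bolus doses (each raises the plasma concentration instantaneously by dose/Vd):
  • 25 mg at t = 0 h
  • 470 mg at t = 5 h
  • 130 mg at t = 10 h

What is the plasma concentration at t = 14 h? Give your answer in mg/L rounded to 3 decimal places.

494.922 mg/L

k = ln 2 / 24 = 0.02888 per h
Dose 1 (25 mg at t=0 h): 25·exp(−0.02888·14) = 16.685 mg/L
Dose 2 (470 mg at t=5 h): 470·exp(−0.02888·9) = 362.420 mg/L
Dose 3 (130 mg at t=10 h): 130·exp(−0.02888·4) = 115.817 mg/L
C(14) = 16.685 + 362.420 + 115.817 = 494.922 mg/L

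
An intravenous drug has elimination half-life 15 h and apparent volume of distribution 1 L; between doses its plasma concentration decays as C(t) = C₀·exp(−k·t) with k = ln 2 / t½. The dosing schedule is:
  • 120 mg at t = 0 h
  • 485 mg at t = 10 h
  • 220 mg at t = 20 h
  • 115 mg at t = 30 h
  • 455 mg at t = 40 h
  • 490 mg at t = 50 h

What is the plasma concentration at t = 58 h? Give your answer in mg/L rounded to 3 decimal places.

667.159 mg/L

k = ln 2 / 15 = 0.04621 per h
Dose 1 (120 mg at t=0 h): 120·exp(−0.04621·58) = 8.226 mg/L
Dose 2 (485 mg at t=10 h): 485·exp(−0.04621·48) = 52.777 mg/L
Dose 3 (220 mg at t=20 h): 220·exp(−0.04621·38) = 38.003 mg/L
Dose 4 (115 mg at t=30 h): 115·exp(−0.04621·28) = 31.534 mg/L
Dose 5 (455 mg at t=40 h): 455·exp(−0.04621·18) = 198.050 mg/L
Dose 6 (490 mg at t=50 h): 490·exp(−0.04621·8) = 338.569 mg/L
C(58) = 8.226 + 52.777 + 38.003 + 31.534 + 198.050 + 338.569 = 667.159 mg/L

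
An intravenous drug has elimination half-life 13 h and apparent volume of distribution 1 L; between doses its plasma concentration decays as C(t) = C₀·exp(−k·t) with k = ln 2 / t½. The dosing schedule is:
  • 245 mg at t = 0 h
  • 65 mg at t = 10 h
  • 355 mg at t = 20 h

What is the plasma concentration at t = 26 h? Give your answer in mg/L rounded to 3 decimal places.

346.751 mg/L

k = ln 2 / 13 = 0.05332 per h
Dose 1 (245 mg at t=0 h): 245·exp(−0.05332·26) = 61.250 mg/L
Dose 2 (65 mg at t=10 h): 65·exp(−0.05332·16) = 27.696 mg/L
Dose 3 (355 mg at t=20 h): 355·exp(−0.05332·6) = 257.805 mg/L
C(26) = 61.250 + 27.696 + 257.805 = 346.751 mg/L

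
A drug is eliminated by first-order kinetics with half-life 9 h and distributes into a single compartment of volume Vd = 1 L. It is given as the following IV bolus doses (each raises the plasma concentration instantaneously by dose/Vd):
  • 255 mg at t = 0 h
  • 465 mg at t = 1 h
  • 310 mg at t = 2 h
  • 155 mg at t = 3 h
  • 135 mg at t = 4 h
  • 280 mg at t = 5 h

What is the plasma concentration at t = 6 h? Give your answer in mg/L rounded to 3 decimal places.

1202.829 mg/L

k = ln 2 / 9 = 0.07702 per h
Dose 1 (255 mg at t=0 h): 255·exp(−0.07702·6) = 160.640 mg/L
Dose 2 (465 mg at t=1 h): 465·exp(−0.07702·5) = 316.384 mg/L
Dose 3 (310 mg at t=2 h): 310·exp(−0.07702·4) = 227.809 mg/L
Dose 4 (155 mg at t=3 h): 155·exp(−0.07702·3) = 123.024 mg/L
Dose 5 (135 mg at t=4 h): 135·exp(−0.07702·2) = 115.728 mg/L
Dose 6 (280 mg at t=5 h): 280·exp(−0.07702·1) = 259.245 mg/L
C(6) = 160.640 + 316.384 + 227.809 + 123.024 + 115.728 + 259.245 = 1202.829 mg/L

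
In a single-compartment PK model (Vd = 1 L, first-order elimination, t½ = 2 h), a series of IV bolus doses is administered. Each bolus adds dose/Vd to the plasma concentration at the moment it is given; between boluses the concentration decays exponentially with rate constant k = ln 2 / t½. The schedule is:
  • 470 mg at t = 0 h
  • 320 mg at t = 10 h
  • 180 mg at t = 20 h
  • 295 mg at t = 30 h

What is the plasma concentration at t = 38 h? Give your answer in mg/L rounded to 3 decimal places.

18.809 mg/L

k = ln 2 / 2 = 0.34657 per h
Dose 1 (470 mg at t=0 h): 470·exp(−0.34657·38) = 0.001 mg/L
Dose 2 (320 mg at t=10 h): 320·exp(−0.34657·28) = 0.020 mg/L
Dose 3 (180 mg at t=20 h): 180·exp(−0.34657·18) = 0.352 mg/L
Dose 4 (295 mg at t=30 h): 295·exp(−0.34657·8) = 18.438 mg/L
C(38) = 0.001 + 0.020 + 0.352 + 18.438 = 18.809 mg/L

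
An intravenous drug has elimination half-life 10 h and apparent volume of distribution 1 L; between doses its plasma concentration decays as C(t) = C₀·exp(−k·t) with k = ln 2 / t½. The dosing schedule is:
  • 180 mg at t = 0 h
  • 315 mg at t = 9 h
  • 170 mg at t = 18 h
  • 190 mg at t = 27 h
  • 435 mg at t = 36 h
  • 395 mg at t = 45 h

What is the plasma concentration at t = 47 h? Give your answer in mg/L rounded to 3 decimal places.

646.618 mg/L

k = ln 2 / 10 = 0.06931 per h
Dose 1 (180 mg at t=0 h): 180·exp(−0.06931·47) = 6.925 mg/L
Dose 2 (315 mg at t=9 h): 315·exp(−0.06931·38) = 22.615 mg/L
Dose 3 (170 mg at t=18 h): 170·exp(−0.06931·29) = 22.775 mg/L
Dose 4 (190 mg at t=27 h): 190·exp(−0.06931·20) = 47.500 mg/L
Dose 5 (435 mg at t=36 h): 435·exp(−0.06931·11) = 202.935 mg/L
Dose 6 (395 mg at t=45 h): 395·exp(−0.06931·2) = 343.867 mg/L
C(47) = 6.925 + 22.615 + 22.775 + 47.500 + 202.935 + 343.867 = 646.618 mg/L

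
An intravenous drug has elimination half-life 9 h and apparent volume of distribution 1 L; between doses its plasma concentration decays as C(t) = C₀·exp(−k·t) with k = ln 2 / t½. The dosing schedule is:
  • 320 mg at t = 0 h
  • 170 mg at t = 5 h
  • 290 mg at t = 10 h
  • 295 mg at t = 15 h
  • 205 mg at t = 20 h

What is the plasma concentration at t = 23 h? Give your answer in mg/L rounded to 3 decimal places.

525.505 mg/L

k = ln 2 / 9 = 0.07702 per h
Dose 1 (320 mg at t=0 h): 320·exp(−0.07702·23) = 54.432 mg/L
Dose 2 (170 mg at t=5 h): 170·exp(−0.07702·18) = 42.500 mg/L
Dose 3 (290 mg at t=10 h): 290·exp(−0.07702·13) = 106.556 mg/L
Dose 4 (295 mg at t=15 h): 295·exp(−0.07702·8) = 159.309 mg/L
Dose 5 (205 mg at t=20 h): 205·exp(−0.07702·3) = 162.709 mg/L
C(23) = 54.432 + 42.500 + 106.556 + 159.309 + 162.709 = 525.505 mg/L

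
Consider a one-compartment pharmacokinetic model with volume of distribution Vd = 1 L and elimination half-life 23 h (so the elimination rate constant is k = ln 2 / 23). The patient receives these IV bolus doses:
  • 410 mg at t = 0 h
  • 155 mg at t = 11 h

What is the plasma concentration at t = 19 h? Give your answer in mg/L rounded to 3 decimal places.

k = ln 2 / 23 = 0.03014 per h
Dose 1 (410 mg at t=0 h): 410·exp(−0.03014·19) = 231.263 mg/L
Dose 2 (155 mg at t=11 h): 155·exp(−0.03014·8) = 121.794 mg/L
C(19) = 231.263 + 121.794 = 353.057 mg/L

353.057 mg/L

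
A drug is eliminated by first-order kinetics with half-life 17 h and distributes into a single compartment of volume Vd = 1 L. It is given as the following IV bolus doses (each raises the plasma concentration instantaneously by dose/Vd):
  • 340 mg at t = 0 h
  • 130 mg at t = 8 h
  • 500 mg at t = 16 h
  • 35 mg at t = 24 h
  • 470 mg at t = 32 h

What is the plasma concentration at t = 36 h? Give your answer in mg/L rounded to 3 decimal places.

k = ln 2 / 17 = 0.04077 per h
Dose 1 (340 mg at t=0 h): 340·exp(−0.04077·36) = 78.344 mg/L
Dose 2 (130 mg at t=8 h): 130·exp(−0.04077·28) = 41.508 mg/L
Dose 3 (500 mg at t=16 h): 500·exp(−0.04077·20) = 221.216 mg/L
Dose 4 (35 mg at t=24 h): 35·exp(−0.04077·12) = 21.457 mg/L
Dose 5 (470 mg at t=32 h): 470·exp(−0.04077·4) = 399.271 mg/L
C(36) = 78.344 + 41.508 + 221.216 + 21.457 + 399.271 = 761.796 mg/L

761.796 mg/L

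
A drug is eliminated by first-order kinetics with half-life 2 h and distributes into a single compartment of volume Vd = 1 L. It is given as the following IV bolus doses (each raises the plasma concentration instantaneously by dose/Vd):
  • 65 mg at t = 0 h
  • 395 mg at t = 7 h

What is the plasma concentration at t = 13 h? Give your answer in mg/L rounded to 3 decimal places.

50.093 mg/L

k = ln 2 / 2 = 0.34657 per h
Dose 1 (65 mg at t=0 h): 65·exp(−0.34657·13) = 0.718 mg/L
Dose 2 (395 mg at t=7 h): 395·exp(−0.34657·6) = 49.375 mg/L
C(13) = 0.718 + 49.375 = 50.093 mg/L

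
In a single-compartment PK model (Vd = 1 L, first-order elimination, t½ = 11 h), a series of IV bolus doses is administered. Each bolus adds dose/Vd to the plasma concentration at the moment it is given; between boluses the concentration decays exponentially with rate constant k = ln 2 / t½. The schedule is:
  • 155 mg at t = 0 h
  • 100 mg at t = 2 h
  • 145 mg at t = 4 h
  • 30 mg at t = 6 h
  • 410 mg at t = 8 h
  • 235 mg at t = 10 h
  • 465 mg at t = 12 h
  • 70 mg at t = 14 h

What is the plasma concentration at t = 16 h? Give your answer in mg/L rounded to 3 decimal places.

1013.776 mg/L

k = ln 2 / 11 = 0.06301 per h
Dose 1 (155 mg at t=0 h): 155·exp(−0.06301·16) = 56.555 mg/L
Dose 2 (100 mg at t=2 h): 100·exp(−0.06301·14) = 41.388 mg/L
Dose 3 (145 mg at t=4 h): 145·exp(−0.06301·12) = 68.072 mg/L
Dose 4 (30 mg at t=6 h): 30·exp(−0.06301·10) = 15.976 mg/L
Dose 5 (410 mg at t=8 h): 410·exp(−0.06301·8) = 247.658 mg/L
Dose 6 (235 mg at t=10 h): 235·exp(−0.06301·6) = 161.016 mg/L
Dose 7 (465 mg at t=12 h): 465·exp(−0.06301·4) = 361.399 mg/L
Dose 8 (70 mg at t=14 h): 70·exp(−0.06301·2) = 61.711 mg/L
C(16) = 56.555 + 41.388 + 68.072 + 15.976 + 247.658 + 161.016 + 361.399 + 61.711 = 1013.776 mg/L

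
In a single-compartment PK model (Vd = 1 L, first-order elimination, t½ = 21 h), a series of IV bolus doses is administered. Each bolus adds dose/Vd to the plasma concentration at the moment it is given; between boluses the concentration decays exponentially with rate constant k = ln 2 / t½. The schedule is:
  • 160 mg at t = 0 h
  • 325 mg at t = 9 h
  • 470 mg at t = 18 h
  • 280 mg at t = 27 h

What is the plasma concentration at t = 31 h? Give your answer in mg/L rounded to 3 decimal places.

766.120 mg/L

k = ln 2 / 21 = 0.03301 per h
Dose 1 (160 mg at t=0 h): 160·exp(−0.03301·31) = 57.510 mg/L
Dose 2 (325 mg at t=9 h): 325·exp(−0.03301·22) = 157.224 mg/L
Dose 3 (470 mg at t=18 h): 470·exp(−0.03301·13) = 306.017 mg/L
Dose 4 (280 mg at t=27 h): 280·exp(−0.03301·4) = 245.369 mg/L
C(31) = 57.510 + 157.224 + 306.017 + 245.369 = 766.120 mg/L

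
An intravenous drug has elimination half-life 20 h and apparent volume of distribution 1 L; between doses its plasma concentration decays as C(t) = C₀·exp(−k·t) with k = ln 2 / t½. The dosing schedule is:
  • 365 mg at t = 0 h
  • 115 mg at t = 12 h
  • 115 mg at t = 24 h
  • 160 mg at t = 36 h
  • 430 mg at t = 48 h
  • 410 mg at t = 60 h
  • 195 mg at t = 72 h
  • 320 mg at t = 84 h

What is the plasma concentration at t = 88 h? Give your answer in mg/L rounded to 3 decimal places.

717.884 mg/L

k = ln 2 / 20 = 0.03466 per h
Dose 1 (365 mg at t=0 h): 365·exp(−0.03466·88) = 17.289 mg/L
Dose 2 (115 mg at t=12 h): 115·exp(−0.03466·76) = 8.256 mg/L
Dose 3 (115 mg at t=24 h): 115·exp(−0.03466·64) = 12.514 mg/L
Dose 4 (160 mg at t=36 h): 160·exp(−0.03466·52) = 26.390 mg/L
Dose 5 (430 mg at t=48 h): 430·exp(−0.03466·40) = 107.500 mg/L
Dose 6 (410 mg at t=60 h): 410·exp(−0.03466·28) = 155.361 mg/L
Dose 7 (195 mg at t=72 h): 195·exp(−0.03466·16) = 111.998 mg/L
Dose 8 (320 mg at t=84 h): 320·exp(−0.03466·4) = 278.576 mg/L
C(88) = 17.289 + 8.256 + 12.514 + 26.390 + 107.500 + 155.361 + 111.998 + 278.576 = 717.884 mg/L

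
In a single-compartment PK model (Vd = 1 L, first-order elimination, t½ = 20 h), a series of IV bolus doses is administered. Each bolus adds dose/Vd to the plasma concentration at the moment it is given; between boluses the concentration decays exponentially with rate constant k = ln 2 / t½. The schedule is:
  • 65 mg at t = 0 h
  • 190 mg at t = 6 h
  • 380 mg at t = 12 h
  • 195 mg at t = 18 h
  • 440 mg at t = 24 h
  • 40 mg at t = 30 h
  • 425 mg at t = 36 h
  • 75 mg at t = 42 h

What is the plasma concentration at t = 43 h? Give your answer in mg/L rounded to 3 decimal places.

938.254 mg/L

k = ln 2 / 20 = 0.03466 per h
Dose 1 (65 mg at t=0 h): 65·exp(−0.03466·43) = 14.645 mg/L
Dose 2 (190 mg at t=6 h): 190·exp(−0.03466·37) = 52.705 mg/L
Dose 3 (380 mg at t=12 h): 380·exp(−0.03466·31) = 129.774 mg/L
Dose 4 (195 mg at t=18 h): 195·exp(−0.03466·25) = 81.987 mg/L
Dose 5 (440 mg at t=24 h): 440·exp(−0.03466·19) = 227.758 mg/L
Dose 6 (40 mg at t=30 h): 40·exp(−0.03466·13) = 25.491 mg/L
Dose 7 (425 mg at t=36 h): 425·exp(−0.03466·7) = 333.448 mg/L
Dose 8 (75 mg at t=42 h): 75·exp(−0.03466·1) = 72.445 mg/L
C(43) = 14.645 + 52.705 + 129.774 + 81.987 + 227.758 + 25.491 + 333.448 + 72.445 = 938.254 mg/L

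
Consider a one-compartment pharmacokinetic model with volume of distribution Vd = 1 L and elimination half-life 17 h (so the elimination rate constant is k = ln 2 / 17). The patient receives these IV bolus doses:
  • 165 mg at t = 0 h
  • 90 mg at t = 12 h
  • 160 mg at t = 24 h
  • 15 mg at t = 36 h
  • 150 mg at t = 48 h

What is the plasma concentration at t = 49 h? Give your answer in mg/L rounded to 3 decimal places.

252.856 mg/L

k = ln 2 / 17 = 0.04077 per h
Dose 1 (165 mg at t=0 h): 165·exp(−0.04077·49) = 22.377 mg/L
Dose 2 (90 mg at t=12 h): 90·exp(−0.04077·37) = 19.909 mg/L
Dose 3 (160 mg at t=24 h): 160·exp(−0.04077·25) = 57.734 mg/L
Dose 4 (15 mg at t=36 h): 15·exp(−0.04077·13) = 8.829 mg/L
Dose 5 (150 mg at t=48 h): 150·exp(−0.04077·1) = 144.007 mg/L
C(49) = 22.377 + 19.909 + 57.734 + 8.829 + 144.007 = 252.856 mg/L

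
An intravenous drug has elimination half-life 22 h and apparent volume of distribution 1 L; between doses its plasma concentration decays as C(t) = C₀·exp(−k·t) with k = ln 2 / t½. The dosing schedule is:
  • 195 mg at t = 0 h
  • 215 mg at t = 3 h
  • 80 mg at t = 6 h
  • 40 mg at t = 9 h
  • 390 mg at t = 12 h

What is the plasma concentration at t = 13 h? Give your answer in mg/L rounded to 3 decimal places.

k = ln 2 / 22 = 0.03151 per h
Dose 1 (195 mg at t=0 h): 195·exp(−0.03151·13) = 129.465 mg/L
Dose 2 (215 mg at t=3 h): 215·exp(−0.03151·10) = 156.894 mg/L
Dose 3 (80 mg at t=6 h): 80·exp(−0.03151·7) = 64.166 mg/L
Dose 4 (40 mg at t=9 h): 40·exp(−0.03151·4) = 35.264 mg/L
Dose 5 (390 mg at t=12 h): 390·exp(−0.03151·1) = 377.904 mg/L
C(13) = 129.465 + 156.894 + 64.166 + 35.264 + 377.904 = 763.693 mg/L

763.693 mg/L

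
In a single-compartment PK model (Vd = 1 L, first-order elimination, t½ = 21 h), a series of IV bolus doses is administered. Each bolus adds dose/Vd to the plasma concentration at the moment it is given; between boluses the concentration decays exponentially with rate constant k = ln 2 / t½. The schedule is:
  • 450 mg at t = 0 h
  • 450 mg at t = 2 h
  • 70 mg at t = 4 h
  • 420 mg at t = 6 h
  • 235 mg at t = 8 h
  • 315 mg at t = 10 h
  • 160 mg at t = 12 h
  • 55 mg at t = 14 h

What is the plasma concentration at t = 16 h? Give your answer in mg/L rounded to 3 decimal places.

1528.455 mg/L

k = ln 2 / 21 = 0.03301 per h
Dose 1 (450 mg at t=0 h): 450·exp(−0.03301·16) = 265.373 mg/L
Dose 2 (450 mg at t=2 h): 450·exp(−0.03301·14) = 283.482 mg/L
Dose 3 (70 mg at t=4 h): 70·exp(−0.03301·12) = 47.107 mg/L
Dose 4 (420 mg at t=6 h): 420·exp(−0.03301·10) = 301.927 mg/L
Dose 5 (235 mg at t=8 h): 235·exp(−0.03301·8) = 180.464 mg/L
Dose 6 (315 mg at t=10 h): 315·exp(−0.03301·6) = 258.406 mg/L
Dose 7 (160 mg at t=12 h): 160·exp(−0.03301·4) = 140.211 mg/L
Dose 8 (55 mg at t=14 h): 55·exp(−0.03301·2) = 51.486 mg/L
C(16) = 265.373 + 283.482 + 47.107 + 301.927 + 180.464 + 258.406 + 140.211 + 51.486 = 1528.455 mg/L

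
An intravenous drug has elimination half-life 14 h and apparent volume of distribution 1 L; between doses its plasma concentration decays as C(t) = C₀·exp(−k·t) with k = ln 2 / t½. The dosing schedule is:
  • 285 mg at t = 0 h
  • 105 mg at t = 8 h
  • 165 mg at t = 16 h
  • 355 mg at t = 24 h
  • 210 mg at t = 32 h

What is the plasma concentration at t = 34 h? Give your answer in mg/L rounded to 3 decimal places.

556.175 mg/L

k = ln 2 / 14 = 0.04951 per h
Dose 1 (285 mg at t=0 h): 285·exp(−0.04951·34) = 52.939 mg/L
Dose 2 (105 mg at t=8 h): 105·exp(−0.04951·26) = 28.982 mg/L
Dose 3 (165 mg at t=16 h): 165·exp(−0.04951·18) = 67.678 mg/L
Dose 4 (355 mg at t=24 h): 355·exp(−0.04951·10) = 216.375 mg/L
Dose 5 (210 mg at t=32 h): 210·exp(−0.04951·2) = 190.202 mg/L
C(34) = 52.939 + 28.982 + 67.678 + 216.375 + 190.202 = 556.175 mg/L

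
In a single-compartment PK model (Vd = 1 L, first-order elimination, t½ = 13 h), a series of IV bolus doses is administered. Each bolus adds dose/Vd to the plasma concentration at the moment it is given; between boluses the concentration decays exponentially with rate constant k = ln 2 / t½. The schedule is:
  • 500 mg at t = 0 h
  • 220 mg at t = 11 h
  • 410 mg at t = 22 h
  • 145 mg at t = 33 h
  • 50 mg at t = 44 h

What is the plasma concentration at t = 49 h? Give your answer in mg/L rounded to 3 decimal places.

262.937 mg/L

k = ln 2 / 13 = 0.05332 per h
Dose 1 (500 mg at t=0 h): 500·exp(−0.05332·49) = 36.671 mg/L
Dose 2 (220 mg at t=11 h): 220·exp(−0.05332·38) = 29.006 mg/L
Dose 3 (410 mg at t=22 h): 410·exp(−0.05332·27) = 97.178 mg/L
Dose 4 (145 mg at t=33 h): 145·exp(−0.05332·16) = 61.783 mg/L
Dose 5 (50 mg at t=44 h): 50·exp(−0.05332·5) = 38.299 mg/L
C(49) = 36.671 + 29.006 + 97.178 + 61.783 + 38.299 = 262.937 mg/L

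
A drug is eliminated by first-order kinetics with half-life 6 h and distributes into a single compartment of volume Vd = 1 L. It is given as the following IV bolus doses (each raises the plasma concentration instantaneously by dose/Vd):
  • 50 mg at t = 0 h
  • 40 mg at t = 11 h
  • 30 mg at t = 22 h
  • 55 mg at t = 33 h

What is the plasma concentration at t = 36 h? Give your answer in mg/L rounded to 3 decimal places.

k = ln 2 / 6 = 0.11552 per h
Dose 1 (50 mg at t=0 h): 50·exp(−0.11552·36) = 0.781 mg/L
Dose 2 (40 mg at t=11 h): 40·exp(−0.11552·25) = 2.227 mg/L
Dose 3 (30 mg at t=22 h): 30·exp(−0.11552·14) = 5.953 mg/L
Dose 4 (55 mg at t=33 h): 55·exp(−0.11552·3) = 38.891 mg/L
C(36) = 0.781 + 2.227 + 5.953 + 38.891 = 47.852 mg/L

47.852 mg/L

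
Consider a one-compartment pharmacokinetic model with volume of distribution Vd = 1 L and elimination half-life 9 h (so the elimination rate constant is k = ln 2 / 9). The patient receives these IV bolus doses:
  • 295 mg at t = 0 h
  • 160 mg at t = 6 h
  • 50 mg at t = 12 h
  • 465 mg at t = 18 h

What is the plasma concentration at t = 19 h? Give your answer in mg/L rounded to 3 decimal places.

k = ln 2 / 9 = 0.07702 per h
Dose 1 (295 mg at t=0 h): 295·exp(−0.07702·19) = 68.283 mg/L
Dose 2 (160 mg at t=6 h): 160·exp(−0.07702·13) = 58.789 mg/L
Dose 3 (50 mg at t=12 h): 50·exp(−0.07702·7) = 29.163 mg/L
Dose 4 (465 mg at t=18 h): 465·exp(−0.07702·1) = 430.532 mg/L
C(19) = 68.283 + 58.789 + 29.163 + 430.532 = 586.768 mg/L

586.768 mg/L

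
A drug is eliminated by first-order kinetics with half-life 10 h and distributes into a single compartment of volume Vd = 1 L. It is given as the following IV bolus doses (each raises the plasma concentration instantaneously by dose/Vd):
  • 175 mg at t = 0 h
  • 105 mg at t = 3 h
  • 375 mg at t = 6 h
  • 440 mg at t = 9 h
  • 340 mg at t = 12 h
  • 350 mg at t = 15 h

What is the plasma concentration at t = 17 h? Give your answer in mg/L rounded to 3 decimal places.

1066.416 mg/L

k = ln 2 / 10 = 0.06931 per h
Dose 1 (175 mg at t=0 h): 175·exp(−0.06931·17) = 53.863 mg/L
Dose 2 (105 mg at t=3 h): 105·exp(−0.06931·14) = 39.788 mg/L
Dose 3 (375 mg at t=6 h): 375·exp(−0.06931·11) = 174.944 mg/L
Dose 4 (440 mg at t=9 h): 440·exp(−0.06931·8) = 252.714 mg/L
Dose 5 (340 mg at t=12 h): 340·exp(−0.06931·5) = 240.416 mg/L
Dose 6 (350 mg at t=15 h): 350·exp(−0.06931·2) = 304.693 mg/L
C(17) = 53.863 + 39.788 + 174.944 + 252.714 + 240.416 + 304.693 = 1066.416 mg/L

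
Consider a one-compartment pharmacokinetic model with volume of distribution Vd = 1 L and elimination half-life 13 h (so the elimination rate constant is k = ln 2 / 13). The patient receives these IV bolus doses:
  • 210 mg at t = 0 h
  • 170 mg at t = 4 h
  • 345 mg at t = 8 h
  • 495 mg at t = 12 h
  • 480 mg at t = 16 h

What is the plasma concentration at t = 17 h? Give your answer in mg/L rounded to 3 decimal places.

k = ln 2 / 13 = 0.05332 per h
Dose 1 (210 mg at t=0 h): 210·exp(−0.05332·17) = 84.833 mg/L
Dose 2 (170 mg at t=4 h): 170·exp(−0.05332·13) = 85.000 mg/L
Dose 3 (345 mg at t=8 h): 345·exp(−0.05332·9) = 213.508 mg/L
Dose 4 (495 mg at t=12 h): 495·exp(−0.05332·5) = 379.162 mg/L
Dose 5 (480 mg at t=16 h): 480·exp(−0.05332·1) = 455.077 mg/L
C(17) = 84.833 + 85.000 + 213.508 + 379.162 + 455.077 = 1217.580 mg/L

1217.580 mg/L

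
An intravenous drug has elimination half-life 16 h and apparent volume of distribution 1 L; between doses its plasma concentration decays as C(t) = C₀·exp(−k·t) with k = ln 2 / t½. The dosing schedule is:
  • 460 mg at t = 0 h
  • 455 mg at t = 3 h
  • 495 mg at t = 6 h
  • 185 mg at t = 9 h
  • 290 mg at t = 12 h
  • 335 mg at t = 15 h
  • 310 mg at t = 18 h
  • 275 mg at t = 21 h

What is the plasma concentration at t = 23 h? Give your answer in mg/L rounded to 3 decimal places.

1617.770 mg/L

k = ln 2 / 16 = 0.04332 per h
Dose 1 (460 mg at t=0 h): 460·exp(−0.04332·23) = 169.835 mg/L
Dose 2 (455 mg at t=3 h): 455·exp(−0.04332·20) = 191.304 mg/L
Dose 3 (495 mg at t=6 h): 495·exp(−0.04332·17) = 237.007 mg/L
Dose 4 (185 mg at t=9 h): 185·exp(−0.04332·14) = 100.872 mg/L
Dose 5 (290 mg at t=12 h): 290·exp(−0.04332·11) = 180.069 mg/L
Dose 6 (335 mg at t=15 h): 335·exp(−0.04332·8) = 236.881 mg/L
Dose 7 (310 mg at t=18 h): 310·exp(−0.04332·5) = 249.626 mg/L
Dose 8 (275 mg at t=21 h): 275·exp(−0.04332·2) = 252.176 mg/L
C(23) = 169.835 + 191.304 + 237.007 + 100.872 + 180.069 + 236.881 + 249.626 + 252.176 = 1617.770 mg/L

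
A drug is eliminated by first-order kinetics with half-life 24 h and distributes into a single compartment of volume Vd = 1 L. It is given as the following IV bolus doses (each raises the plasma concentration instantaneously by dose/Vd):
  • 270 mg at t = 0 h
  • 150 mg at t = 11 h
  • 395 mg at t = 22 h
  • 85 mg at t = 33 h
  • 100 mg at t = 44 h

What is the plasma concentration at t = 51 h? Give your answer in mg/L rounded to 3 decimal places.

412.325 mg/L

k = ln 2 / 24 = 0.02888 per h
Dose 1 (270 mg at t=0 h): 270·exp(−0.02888·51) = 61.898 mg/L
Dose 2 (150 mg at t=11 h): 150·exp(−0.02888·40) = 47.247 mg/L
Dose 3 (395 mg at t=22 h): 395·exp(−0.02888·29) = 170.943 mg/L
Dose 4 (85 mg at t=33 h): 85·exp(−0.02888·18) = 50.541 mg/L
Dose 5 (100 mg at t=44 h): 100·exp(−0.02888·7) = 81.696 mg/L
C(51) = 61.898 + 47.247 + 170.943 + 50.541 + 81.696 = 412.325 mg/L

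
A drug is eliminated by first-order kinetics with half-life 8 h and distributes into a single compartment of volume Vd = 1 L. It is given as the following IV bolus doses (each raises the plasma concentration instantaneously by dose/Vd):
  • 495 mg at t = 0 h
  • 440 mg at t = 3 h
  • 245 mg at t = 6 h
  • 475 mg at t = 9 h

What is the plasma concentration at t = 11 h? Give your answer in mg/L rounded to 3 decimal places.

k = ln 2 / 8 = 0.08664 per h
Dose 1 (495 mg at t=0 h): 495·exp(−0.08664·11) = 190.849 mg/L
Dose 2 (440 mg at t=3 h): 440·exp(−0.08664·8) = 220.000 mg/L
Dose 3 (245 mg at t=6 h): 245·exp(−0.08664·5) = 158.863 mg/L
Dose 4 (475 mg at t=9 h): 475·exp(−0.08664·2) = 399.426 mg/L
C(11) = 190.849 + 220.000 + 158.863 + 399.426 = 969.137 mg/L

969.137 mg/L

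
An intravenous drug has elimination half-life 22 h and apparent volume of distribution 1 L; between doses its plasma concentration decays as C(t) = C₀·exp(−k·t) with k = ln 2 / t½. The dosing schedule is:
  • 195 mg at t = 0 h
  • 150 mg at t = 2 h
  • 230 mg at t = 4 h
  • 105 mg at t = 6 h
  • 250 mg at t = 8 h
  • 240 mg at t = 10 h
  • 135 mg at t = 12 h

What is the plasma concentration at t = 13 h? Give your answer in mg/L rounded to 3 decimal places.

k = ln 2 / 22 = 0.03151 per h
Dose 1 (195 mg at t=0 h): 195·exp(−0.03151·13) = 129.465 mg/L
Dose 2 (150 mg at t=2 h): 150·exp(−0.03151·11) = 106.066 mg/L
Dose 3 (230 mg at t=4 h): 230·exp(−0.03151·9) = 173.212 mg/L
Dose 4 (105 mg at t=6 h): 105·exp(−0.03151·7) = 84.218 mg/L
Dose 5 (250 mg at t=8 h): 250·exp(−0.03151·5) = 213.562 mg/L
Dose 6 (240 mg at t=10 h): 240·exp(−0.03151·3) = 218.354 mg/L
Dose 7 (135 mg at t=12 h): 135·exp(−0.03151·1) = 130.813 mg/L
C(13) = 129.465 + 106.066 + 173.212 + 84.218 + 213.562 + 218.354 + 130.813 = 1055.691 mg/L

1055.691 mg/L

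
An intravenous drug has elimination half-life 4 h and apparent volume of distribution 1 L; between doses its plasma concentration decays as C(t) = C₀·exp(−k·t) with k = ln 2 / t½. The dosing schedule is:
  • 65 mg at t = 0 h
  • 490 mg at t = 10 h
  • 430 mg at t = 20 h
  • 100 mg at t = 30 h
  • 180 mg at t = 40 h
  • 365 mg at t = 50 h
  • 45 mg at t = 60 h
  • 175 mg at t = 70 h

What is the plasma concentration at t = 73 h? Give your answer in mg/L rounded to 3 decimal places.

116.270 mg/L

k = ln 2 / 4 = 0.17329 per h
Dose 1 (65 mg at t=0 h): 65·exp(−0.17329·73) = 0.000 mg/L
Dose 2 (490 mg at t=10 h): 490·exp(−0.17329·63) = 0.009 mg/L
Dose 3 (430 mg at t=20 h): 430·exp(−0.17329·53) = 0.044 mg/L
Dose 4 (100 mg at t=30 h): 100·exp(−0.17329·43) = 0.058 mg/L
Dose 5 (180 mg at t=40 h): 180·exp(−0.17329·33) = 0.591 mg/L
Dose 6 (365 mg at t=50 h): 365·exp(−0.17329·23) = 6.782 mg/L
Dose 7 (45 mg at t=60 h): 45·exp(−0.17329·13) = 4.730 mg/L
Dose 8 (175 mg at t=70 h): 175·exp(−0.17329·3) = 104.056 mg/L
C(73) = 0.000 + 0.009 + 0.044 + 0.058 + 0.591 + 6.782 + 4.730 + 104.056 = 116.270 mg/L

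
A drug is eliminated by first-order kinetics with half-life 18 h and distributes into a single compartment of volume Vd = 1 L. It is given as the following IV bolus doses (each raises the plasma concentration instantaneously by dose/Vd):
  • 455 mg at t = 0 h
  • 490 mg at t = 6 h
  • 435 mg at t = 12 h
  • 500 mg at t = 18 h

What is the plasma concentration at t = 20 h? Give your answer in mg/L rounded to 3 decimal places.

k = ln 2 / 18 = 0.03851 per h
Dose 1 (455 mg at t=0 h): 455·exp(−0.03851·20) = 210.636 mg/L
Dose 2 (490 mg at t=6 h): 490·exp(−0.03851·14) = 285.800 mg/L
Dose 3 (435 mg at t=12 h): 435·exp(−0.03851·8) = 319.667 mg/L
Dose 4 (500 mg at t=18 h): 500·exp(−0.03851·2) = 462.937 mg/L
C(20) = 210.636 + 285.800 + 319.667 + 462.937 = 1279.041 mg/L

1279.041 mg/L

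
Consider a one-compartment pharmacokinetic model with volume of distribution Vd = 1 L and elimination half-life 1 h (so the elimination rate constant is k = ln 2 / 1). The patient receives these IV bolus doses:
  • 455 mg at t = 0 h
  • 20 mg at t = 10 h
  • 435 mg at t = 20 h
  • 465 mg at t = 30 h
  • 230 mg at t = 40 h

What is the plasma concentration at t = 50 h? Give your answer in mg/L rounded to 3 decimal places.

k = ln 2 / 1 = 0.69315 per h
Dose 1 (455 mg at t=0 h): 455·exp(−0.69315·50) = 0.000 mg/L
Dose 2 (20 mg at t=10 h): 20·exp(−0.69315·40) = 0.000 mg/L
Dose 3 (435 mg at t=20 h): 435·exp(−0.69315·30) = 0.000 mg/L
Dose 4 (465 mg at t=30 h): 465·exp(−0.69315·20) = 0.000 mg/L
Dose 5 (230 mg at t=40 h): 230·exp(−0.69315·10) = 0.225 mg/L
C(50) = 0.000 + 0.000 + 0.000 + 0.000 + 0.225 = 0.225 mg/L

0.225 mg/L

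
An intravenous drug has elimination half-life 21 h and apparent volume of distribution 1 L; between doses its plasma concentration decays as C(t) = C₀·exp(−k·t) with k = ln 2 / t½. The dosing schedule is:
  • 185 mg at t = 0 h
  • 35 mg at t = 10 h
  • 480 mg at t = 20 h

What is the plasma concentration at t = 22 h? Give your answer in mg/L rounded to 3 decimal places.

562.386 mg/L

k = ln 2 / 21 = 0.03301 per h
Dose 1 (185 mg at t=0 h): 185·exp(−0.03301·22) = 89.497 mg/L
Dose 2 (35 mg at t=10 h): 35·exp(−0.03301·12) = 23.553 mg/L
Dose 3 (480 mg at t=20 h): 480·exp(−0.03301·2) = 449.337 mg/L
C(22) = 89.497 + 23.553 + 449.337 = 562.386 mg/L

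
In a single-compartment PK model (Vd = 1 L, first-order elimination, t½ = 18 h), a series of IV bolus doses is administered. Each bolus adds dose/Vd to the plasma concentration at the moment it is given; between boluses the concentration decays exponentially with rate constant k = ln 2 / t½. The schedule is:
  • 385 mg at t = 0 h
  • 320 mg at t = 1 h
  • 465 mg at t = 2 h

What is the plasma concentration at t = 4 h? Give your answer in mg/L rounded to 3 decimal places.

k = ln 2 / 18 = 0.03851 per h
Dose 1 (385 mg at t=0 h): 385·exp(−0.03851·4) = 330.039 mg/L
Dose 2 (320 mg at t=1 h): 320·exp(−0.03851·3) = 285.088 mg/L
Dose 3 (465 mg at t=2 h): 465·exp(−0.03851·2) = 430.532 mg/L
C(4) = 330.039 + 285.088 + 430.532 = 1045.658 mg/L

1045.658 mg/L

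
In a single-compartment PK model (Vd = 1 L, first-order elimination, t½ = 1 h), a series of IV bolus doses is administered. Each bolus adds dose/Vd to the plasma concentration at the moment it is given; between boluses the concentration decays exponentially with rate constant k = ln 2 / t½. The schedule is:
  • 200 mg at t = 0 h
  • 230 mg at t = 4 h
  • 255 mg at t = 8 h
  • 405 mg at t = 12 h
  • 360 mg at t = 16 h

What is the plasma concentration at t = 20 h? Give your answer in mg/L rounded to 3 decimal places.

k = ln 2 / 1 = 0.69315 per h
Dose 1 (200 mg at t=0 h): 200·exp(−0.69315·20) = 0.000 mg/L
Dose 2 (230 mg at t=4 h): 230·exp(−0.69315·16) = 0.004 mg/L
Dose 3 (255 mg at t=8 h): 255·exp(−0.69315·12) = 0.062 mg/L
Dose 4 (405 mg at t=12 h): 405·exp(−0.69315·8) = 1.582 mg/L
Dose 5 (360 mg at t=16 h): 360·exp(−0.69315·4) = 22.500 mg/L
C(20) = 0.000 + 0.004 + 0.062 + 1.582 + 22.500 = 24.148 mg/L

24.148 mg/L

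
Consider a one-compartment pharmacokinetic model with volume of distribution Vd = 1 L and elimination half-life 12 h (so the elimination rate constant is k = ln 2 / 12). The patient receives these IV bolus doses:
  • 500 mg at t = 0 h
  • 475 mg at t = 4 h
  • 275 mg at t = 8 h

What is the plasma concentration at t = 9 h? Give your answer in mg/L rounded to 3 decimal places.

912.715 mg/L

k = ln 2 / 12 = 0.05776 per h
Dose 1 (500 mg at t=0 h): 500·exp(−0.05776·9) = 297.302 mg/L
Dose 2 (475 mg at t=4 h): 475·exp(−0.05776·5) = 355.848 mg/L
Dose 3 (275 mg at t=8 h): 275·exp(−0.05776·1) = 259.565 mg/L
C(9) = 297.302 + 355.848 + 259.565 = 912.715 mg/L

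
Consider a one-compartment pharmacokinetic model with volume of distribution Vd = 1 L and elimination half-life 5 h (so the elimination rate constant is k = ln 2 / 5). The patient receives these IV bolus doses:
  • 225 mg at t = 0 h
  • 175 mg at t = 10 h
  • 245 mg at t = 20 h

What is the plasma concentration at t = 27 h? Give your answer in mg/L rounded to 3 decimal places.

114.744 mg/L

k = ln 2 / 5 = 0.13863 per h
Dose 1 (225 mg at t=0 h): 225·exp(−0.13863·27) = 5.329 mg/L
Dose 2 (175 mg at t=10 h): 175·exp(−0.13863·17) = 16.578 mg/L
Dose 3 (245 mg at t=20 h): 245·exp(−0.13863·7) = 92.838 mg/L
C(27) = 5.329 + 16.578 + 92.838 = 114.744 mg/L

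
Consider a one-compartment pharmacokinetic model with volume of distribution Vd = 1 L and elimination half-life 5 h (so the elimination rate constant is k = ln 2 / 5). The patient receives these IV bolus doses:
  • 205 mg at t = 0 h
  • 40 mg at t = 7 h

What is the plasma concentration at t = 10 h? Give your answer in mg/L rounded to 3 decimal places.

k = ln 2 / 5 = 0.13863 per h
Dose 1 (205 mg at t=0 h): 205·exp(−0.13863·10) = 51.250 mg/L
Dose 2 (40 mg at t=7 h): 40·exp(−0.13863·3) = 26.390 mg/L
C(10) = 51.250 + 26.390 = 77.640 mg/L

77.640 mg/L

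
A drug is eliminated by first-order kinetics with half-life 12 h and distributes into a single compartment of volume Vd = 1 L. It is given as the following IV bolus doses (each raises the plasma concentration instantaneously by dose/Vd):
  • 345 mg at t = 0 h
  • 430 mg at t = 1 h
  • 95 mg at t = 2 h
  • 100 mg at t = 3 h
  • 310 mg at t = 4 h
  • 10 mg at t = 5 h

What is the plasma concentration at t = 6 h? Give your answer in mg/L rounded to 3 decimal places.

1011.196 mg/L

k = ln 2 / 12 = 0.05776 per h
Dose 1 (345 mg at t=0 h): 345·exp(−0.05776·6) = 243.952 mg/L
Dose 2 (430 mg at t=1 h): 430·exp(−0.05776·5) = 322.136 mg/L
Dose 3 (95 mg at t=2 h): 95·exp(−0.05776·4) = 75.402 mg/L
Dose 4 (100 mg at t=3 h): 100·exp(−0.05776·3) = 84.090 mg/L
Dose 5 (310 mg at t=4 h): 310·exp(−0.05776·2) = 276.179 mg/L
Dose 6 (10 mg at t=5 h): 10·exp(−0.05776·1) = 9.439 mg/L
C(6) = 243.952 + 322.136 + 75.402 + 84.090 + 276.179 + 9.439 = 1011.196 mg/L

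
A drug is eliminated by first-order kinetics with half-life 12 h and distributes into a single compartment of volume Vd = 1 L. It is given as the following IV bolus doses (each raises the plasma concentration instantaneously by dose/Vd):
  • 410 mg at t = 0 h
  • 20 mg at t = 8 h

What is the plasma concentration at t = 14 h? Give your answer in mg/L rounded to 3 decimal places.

k = ln 2 / 12 = 0.05776 per h
Dose 1 (410 mg at t=0 h): 410·exp(−0.05776·14) = 182.634 mg/L
Dose 2 (20 mg at t=8 h): 20·exp(−0.05776·6) = 14.142 mg/L
C(14) = 182.634 + 14.142 = 196.776 mg/L

196.776 mg/L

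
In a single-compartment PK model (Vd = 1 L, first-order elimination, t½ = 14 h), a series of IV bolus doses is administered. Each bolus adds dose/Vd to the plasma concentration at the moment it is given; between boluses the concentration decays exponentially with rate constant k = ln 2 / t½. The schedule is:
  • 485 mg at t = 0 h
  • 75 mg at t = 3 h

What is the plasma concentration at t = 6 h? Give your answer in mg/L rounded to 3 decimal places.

425.002 mg/L

k = ln 2 / 14 = 0.04951 per h
Dose 1 (485 mg at t=0 h): 485·exp(−0.04951·6) = 360.354 mg/L
Dose 2 (75 mg at t=3 h): 75·exp(−0.04951·3) = 64.648 mg/L
C(6) = 360.354 + 64.648 = 425.002 mg/L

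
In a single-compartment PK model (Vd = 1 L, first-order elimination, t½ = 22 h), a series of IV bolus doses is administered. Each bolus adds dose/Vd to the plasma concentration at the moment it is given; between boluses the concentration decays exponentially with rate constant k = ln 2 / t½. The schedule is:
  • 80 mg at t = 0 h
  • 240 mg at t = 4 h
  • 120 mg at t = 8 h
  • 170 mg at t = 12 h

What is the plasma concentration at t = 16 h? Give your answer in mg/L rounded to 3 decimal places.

455.901 mg/L

k = ln 2 / 22 = 0.03151 per h
Dose 1 (80 mg at t=0 h): 80·exp(−0.03151·16) = 48.324 mg/L
Dose 2 (240 mg at t=4 h): 240·exp(−0.03151·12) = 164.442 mg/L
Dose 3 (120 mg at t=8 h): 120·exp(−0.03151·8) = 93.264 mg/L
Dose 4 (170 mg at t=12 h): 170·exp(−0.03151·4) = 149.871 mg/L
C(16) = 48.324 + 164.442 + 93.264 + 149.871 = 455.901 mg/L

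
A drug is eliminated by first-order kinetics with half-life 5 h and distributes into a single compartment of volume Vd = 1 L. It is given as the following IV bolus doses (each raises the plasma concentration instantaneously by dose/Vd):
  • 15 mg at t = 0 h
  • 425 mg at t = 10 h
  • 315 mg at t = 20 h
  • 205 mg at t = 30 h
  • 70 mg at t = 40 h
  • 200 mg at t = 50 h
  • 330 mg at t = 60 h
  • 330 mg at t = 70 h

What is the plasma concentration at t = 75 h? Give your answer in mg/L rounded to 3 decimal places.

k = ln 2 / 5 = 0.13863 per h
Dose 1 (15 mg at t=0 h): 15·exp(−0.13863·75) = 0.000 mg/L
Dose 2 (425 mg at t=10 h): 425·exp(−0.13863·65) = 0.052 mg/L
Dose 3 (315 mg at t=20 h): 315·exp(−0.13863·55) = 0.154 mg/L
Dose 4 (205 mg at t=30 h): 205·exp(−0.13863·45) = 0.400 mg/L
Dose 5 (70 mg at t=40 h): 70·exp(−0.13863·35) = 0.547 mg/L
Dose 6 (200 mg at t=50 h): 200·exp(−0.13863·25) = 6.250 mg/L
Dose 7 (330 mg at t=60 h): 330·exp(−0.13863·15) = 41.250 mg/L
Dose 8 (330 mg at t=70 h): 330·exp(−0.13863·5) = 165.000 mg/L
C(75) = 0.000 + 0.052 + 0.154 + 0.400 + 0.547 + 6.250 + 41.250 + 165.000 = 213.653 mg/L

213.653 mg/L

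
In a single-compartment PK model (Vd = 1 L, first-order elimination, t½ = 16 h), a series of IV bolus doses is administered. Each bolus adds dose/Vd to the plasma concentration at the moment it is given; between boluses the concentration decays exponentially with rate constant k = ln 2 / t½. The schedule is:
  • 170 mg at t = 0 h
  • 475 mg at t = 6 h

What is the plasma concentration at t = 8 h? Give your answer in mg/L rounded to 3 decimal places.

555.785 mg/L

k = ln 2 / 16 = 0.04332 per h
Dose 1 (170 mg at t=0 h): 170·exp(−0.04332·8) = 120.208 mg/L
Dose 2 (475 mg at t=6 h): 475·exp(−0.04332·2) = 435.577 mg/L
C(8) = 120.208 + 435.577 = 555.785 mg/L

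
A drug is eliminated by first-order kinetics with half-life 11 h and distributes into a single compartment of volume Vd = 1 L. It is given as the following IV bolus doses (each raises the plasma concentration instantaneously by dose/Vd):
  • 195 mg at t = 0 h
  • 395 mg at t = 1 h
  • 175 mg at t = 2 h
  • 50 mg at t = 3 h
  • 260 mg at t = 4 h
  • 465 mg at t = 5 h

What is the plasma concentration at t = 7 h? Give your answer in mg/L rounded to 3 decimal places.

k = ln 2 / 11 = 0.06301 per h
Dose 1 (195 mg at t=0 h): 195·exp(−0.06301·7) = 125.450 mg/L
Dose 2 (395 mg at t=1 h): 395·exp(−0.06301·6) = 270.644 mg/L
Dose 3 (175 mg at t=2 h): 175·exp(−0.06301·5) = 127.705 mg/L
Dose 4 (50 mg at t=3 h): 50·exp(−0.06301·4) = 38.860 mg/L
Dose 5 (260 mg at t=4 h): 260·exp(−0.06301·3) = 215.216 mg/L
Dose 6 (465 mg at t=5 h): 465·exp(−0.06301·2) = 409.940 mg/L
C(7) = 125.450 + 270.644 + 127.705 + 38.860 + 215.216 + 409.940 = 1187.815 mg/L

1187.815 mg/L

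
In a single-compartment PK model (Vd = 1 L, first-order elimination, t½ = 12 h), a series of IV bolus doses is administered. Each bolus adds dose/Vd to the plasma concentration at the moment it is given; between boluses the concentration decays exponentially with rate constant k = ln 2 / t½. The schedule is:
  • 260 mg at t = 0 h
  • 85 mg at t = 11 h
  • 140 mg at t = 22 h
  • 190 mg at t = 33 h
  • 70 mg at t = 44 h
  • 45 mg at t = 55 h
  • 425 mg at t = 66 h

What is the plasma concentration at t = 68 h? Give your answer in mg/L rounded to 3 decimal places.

k = ln 2 / 12 = 0.05776 per h
Dose 1 (260 mg at t=0 h): 260·exp(−0.05776·68) = 5.118 mg/L
Dose 2 (85 mg at t=11 h): 85·exp(−0.05776·57) = 3.159 mg/L
Dose 3 (140 mg at t=22 h): 140·exp(−0.05776·46) = 9.822 mg/L
Dose 4 (190 mg at t=33 h): 190·exp(−0.05776·35) = 25.162 mg/L
Dose 5 (70 mg at t=44 h): 70·exp(−0.05776·24) = 17.500 mg/L
Dose 6 (45 mg at t=55 h): 45·exp(−0.05776·13) = 21.237 mg/L
Dose 7 (425 mg at t=66 h): 425·exp(−0.05776·2) = 378.632 mg/L
C(68) = 5.118 + 3.159 + 9.822 + 25.162 + 17.500 + 21.237 + 378.632 = 460.630 mg/L

460.630 mg/L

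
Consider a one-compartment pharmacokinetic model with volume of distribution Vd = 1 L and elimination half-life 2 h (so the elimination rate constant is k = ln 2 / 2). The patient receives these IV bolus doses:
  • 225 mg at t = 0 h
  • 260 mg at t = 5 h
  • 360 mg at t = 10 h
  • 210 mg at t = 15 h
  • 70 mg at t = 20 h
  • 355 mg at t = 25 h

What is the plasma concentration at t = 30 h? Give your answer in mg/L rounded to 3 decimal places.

66.507 mg/L

k = ln 2 / 2 = 0.34657 per h
Dose 1 (225 mg at t=0 h): 225·exp(−0.34657·30) = 0.007 mg/L
Dose 2 (260 mg at t=5 h): 260·exp(−0.34657·25) = 0.045 mg/L
Dose 3 (360 mg at t=10 h): 360·exp(−0.34657·20) = 0.352 mg/L
Dose 4 (210 mg at t=15 h): 210·exp(−0.34657·15) = 1.160 mg/L
Dose 5 (70 mg at t=20 h): 70·exp(−0.34657·10) = 2.188 mg/L
Dose 6 (355 mg at t=25 h): 355·exp(−0.34657·5) = 62.756 mg/L
C(30) = 0.007 + 0.045 + 0.352 + 1.160 + 2.188 + 62.756 = 66.507 mg/L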